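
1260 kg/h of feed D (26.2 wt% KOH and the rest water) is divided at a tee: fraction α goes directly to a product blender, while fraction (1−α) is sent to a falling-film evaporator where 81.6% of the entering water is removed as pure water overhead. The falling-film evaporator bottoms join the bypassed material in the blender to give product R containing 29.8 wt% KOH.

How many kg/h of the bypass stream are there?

All 1260×0.262 = 330.12 kg/h of KOH reaches R, so R = 330.12/0.298 = 1107.8 kg/h and vapour = 152.21 kg/h.
The evaporator receives (1−α)·1260 of feed at 0.738 water and removes 0.816 of that water:
0.816×0.738×(1−α)×1260 = 152.21
(1−α) = 152.21/758.78 = 0.2006;  α = 0.7994.
Bypass flow = 0.7994×1260 = 1007.2 kg/h.

1007 kg/h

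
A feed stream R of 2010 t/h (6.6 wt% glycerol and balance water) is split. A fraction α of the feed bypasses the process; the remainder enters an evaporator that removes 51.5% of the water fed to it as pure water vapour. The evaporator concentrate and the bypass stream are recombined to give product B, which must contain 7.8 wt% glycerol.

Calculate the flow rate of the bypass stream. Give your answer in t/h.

1367 t/h

All 2010×0.066 = 132.66 t/h of glycerol reaches B, so B = 132.66/0.078 = 1700.8 t/h and vapour = 309.23 t/h.
The evaporator receives (1−α)·2010 of feed at 0.934 water and removes 0.515 of that water:
0.515×0.934×(1−α)×2010 = 309.23
(1−α) = 309.23/966.83 = 0.3198;  α = 0.6802.
Bypass flow = 0.6802×2010 = 1367.1 t/h.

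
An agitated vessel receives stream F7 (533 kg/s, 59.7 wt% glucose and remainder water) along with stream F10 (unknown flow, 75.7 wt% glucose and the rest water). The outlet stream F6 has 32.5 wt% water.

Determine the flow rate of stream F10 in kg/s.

507 kg/s

Let F10 be the unknown flow. Total out = 533 + F10.
water balance: 214.8 + 0.243·F10 = 0.325·(533 + F10)
(0.243 − 0.325)·F10 = 0.325×533 − 214.8 = -41.574
F10 = -41.574 / -0.082 = 507 kg/s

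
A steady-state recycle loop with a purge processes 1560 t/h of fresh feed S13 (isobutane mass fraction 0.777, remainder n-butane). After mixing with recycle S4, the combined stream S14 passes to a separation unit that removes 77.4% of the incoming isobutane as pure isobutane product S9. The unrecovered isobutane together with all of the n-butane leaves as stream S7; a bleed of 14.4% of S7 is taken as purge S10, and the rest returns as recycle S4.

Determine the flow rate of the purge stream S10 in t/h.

396.8 t/h

n-butane enters only via S13 and leaves only via the purge: 1560×0.223 = 0.144×(n-butane in S7), and the separation unit passes all n-butane, so n-butane in S14 = n-butane in S7 = 2415.8 t/h.
isobutane in S14: m_A = 1560×0.777 + (1−0.144)·(1−0.774)·m_A, so m_A = 1212.1/0.8065 = 1502.9 t/h.
S7 = (1−0.774)×1502.9 + 2415.8 = 2755.5 t/h.
Purge S10 = 0.144×2755.5 = 396.79 t/h.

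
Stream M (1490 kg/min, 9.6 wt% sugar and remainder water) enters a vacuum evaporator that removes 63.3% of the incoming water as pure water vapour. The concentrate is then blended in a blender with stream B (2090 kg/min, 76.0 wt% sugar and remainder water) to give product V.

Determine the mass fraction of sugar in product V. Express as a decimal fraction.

Vapour removed = 0.633×0.904×1490 = 852.63 kg/min; concentrate = 637.37 kg/min.
sugar reaching the mixer = 143.04 (from concentrate) + 2090×0.760 = 1731.4 kg/min.
Product flow = 637.37 + 2090 = 2727.4 kg/min; sugar fraction = 0.635.

0.635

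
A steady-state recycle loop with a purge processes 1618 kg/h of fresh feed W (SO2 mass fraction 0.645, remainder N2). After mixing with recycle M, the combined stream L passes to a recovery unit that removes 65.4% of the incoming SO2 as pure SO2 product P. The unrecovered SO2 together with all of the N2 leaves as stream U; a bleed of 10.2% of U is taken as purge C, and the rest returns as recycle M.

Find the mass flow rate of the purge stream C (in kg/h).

N2 enters only via W and leaves only via the purge: 1618×0.355 = 0.102×(N2 in U), and the recovery unit passes all N2, so N2 in L = N2 in U = 5631.3 kg/h.
SO2 in L: m_A = 1618×0.645 + (1−0.102)·(1−0.654)·m_A, so m_A = 1043.6/0.6893 = 1514 kg/h.
U = (1−0.654)×1514 + 5631.3 = 6155.1 kg/h.
Purge C = 0.102×6155.1 = 627.82 kg/h.

627.8 kg/h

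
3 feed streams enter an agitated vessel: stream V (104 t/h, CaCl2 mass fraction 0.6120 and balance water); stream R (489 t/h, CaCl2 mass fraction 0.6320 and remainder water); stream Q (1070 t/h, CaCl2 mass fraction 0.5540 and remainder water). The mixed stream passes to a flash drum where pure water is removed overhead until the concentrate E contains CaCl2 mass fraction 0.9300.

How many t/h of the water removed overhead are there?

CaCl2 entering = 104×0.612 + 489×0.632 + 1070×0.554 = 965.48 t/h.
All CaCl2 reports to E, so E = 965.48/0.930 = 1038.1 t/h.
Total feed = 1663 t/h; overhead = 1663 − 1038.1 = 624.85 t/h.

624.9 t/h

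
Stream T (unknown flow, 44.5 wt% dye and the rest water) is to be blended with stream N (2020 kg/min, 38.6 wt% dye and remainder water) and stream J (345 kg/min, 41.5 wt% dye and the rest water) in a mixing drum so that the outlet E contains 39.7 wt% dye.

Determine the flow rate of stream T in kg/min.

333.5 kg/min

Let T be the unknown flow. Total out = 2365 + T.
dye balance: 922.89 + 0.445·T = 0.397·(2365 + T)
(0.445 − 0.397)·T = 0.397×2365 − 922.89 = 16.01
T = 16.01 / 0.048 = 333.54 kg/min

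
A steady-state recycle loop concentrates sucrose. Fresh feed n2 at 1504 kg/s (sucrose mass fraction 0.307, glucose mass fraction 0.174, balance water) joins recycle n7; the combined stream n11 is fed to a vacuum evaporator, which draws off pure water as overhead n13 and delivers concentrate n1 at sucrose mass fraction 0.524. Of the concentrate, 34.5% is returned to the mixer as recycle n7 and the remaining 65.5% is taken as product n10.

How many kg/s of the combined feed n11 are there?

1968 kg/s

Overall sucrose balance (none leaves overhead): sucrose in fresh feed = sucrose in product, i.e. 1504×0.307 = (1−0.345)·n1·0.524.
n1 = 461.73/(0.524×0.655) = 1345.3 kg/s.
Recycle n7 = 0.345×1345.3 = 464.12 kg/s.
Combined feed n11 = 1504 + 464.12 = 1968.1 kg/s.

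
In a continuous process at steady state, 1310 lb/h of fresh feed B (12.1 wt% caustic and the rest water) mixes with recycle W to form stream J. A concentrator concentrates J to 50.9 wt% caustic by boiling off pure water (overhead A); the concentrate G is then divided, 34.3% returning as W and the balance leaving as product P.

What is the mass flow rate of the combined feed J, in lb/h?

1473 lb/h

Overall caustic balance (none leaves overhead): caustic in fresh feed = caustic in product, i.e. 1310×0.121 = (1−0.343)·G·0.509.
G = 158.51/(0.509×0.657) = 473.99 lb/h.
Recycle W = 0.343×473.99 = 162.58 lb/h.
Combined feed J = 1310 + 162.58 = 1472.6 lb/h.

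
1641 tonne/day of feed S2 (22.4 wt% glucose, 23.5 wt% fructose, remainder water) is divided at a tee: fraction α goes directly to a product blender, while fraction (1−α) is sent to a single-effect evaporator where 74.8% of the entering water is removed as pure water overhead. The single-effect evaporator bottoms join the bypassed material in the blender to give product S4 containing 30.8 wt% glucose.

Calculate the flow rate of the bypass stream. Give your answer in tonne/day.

535 tonne/day

All 1641×0.224 = 367.58 tonne/day of glucose reaches S4, so S4 = 367.58/0.308 = 1193.5 tonne/day and vapour = 447.55 tonne/day.
The evaporator receives (1−α)·1641 of feed at 0.541 water and removes 0.748 of that water:
0.748×0.541×(1−α)×1641 = 447.55
(1−α) = 447.55/664.06 = 0.6740;  α = 0.3260.
Bypass flow = 0.3260×1641 = 535.04 tonne/day.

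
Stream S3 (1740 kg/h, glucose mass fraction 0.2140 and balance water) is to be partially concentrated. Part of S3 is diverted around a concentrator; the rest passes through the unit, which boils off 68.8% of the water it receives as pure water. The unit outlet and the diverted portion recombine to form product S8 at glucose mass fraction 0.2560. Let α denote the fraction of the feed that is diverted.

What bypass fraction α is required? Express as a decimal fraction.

All 1740×0.214 = 372.36 kg/h of glucose reaches S8, so S8 = 372.36/0.256 = 1454.5 kg/h and vapour = 285.47 kg/h.
The evaporator receives (1−α)·1740 of feed at 0.786 water and removes 0.688 of that water:
0.688×0.786×(1−α)×1740 = 285.47
(1−α) = 285.47/940.94 = 0.3034;  α = 0.6966.

0.697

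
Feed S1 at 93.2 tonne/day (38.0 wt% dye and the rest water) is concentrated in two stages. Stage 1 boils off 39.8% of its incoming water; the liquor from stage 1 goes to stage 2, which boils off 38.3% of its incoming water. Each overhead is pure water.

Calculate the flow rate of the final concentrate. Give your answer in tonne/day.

56.88 tonne/day

water in feed = 93.2×0.620 = 57.784 tonne/day.
After stage 1: water left = (1−0.398)×57.784 = 34.786; stream total = 70.202 tonne/day.
After stage 2: water left = (1−0.383)×34.786 = 21.463; final concentrate = 56.879 tonne/day.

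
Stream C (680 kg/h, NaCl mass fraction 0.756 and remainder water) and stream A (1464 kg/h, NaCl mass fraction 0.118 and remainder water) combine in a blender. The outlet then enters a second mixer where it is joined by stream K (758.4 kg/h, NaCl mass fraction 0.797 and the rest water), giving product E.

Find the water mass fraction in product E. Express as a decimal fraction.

Overall, product flow = 2902.4 kg/h.
water in = 680×0.244 + 1464×0.882 + 758.4×0.203 = 1611.1 kg/h.
water fraction in E = 0.555.

0.555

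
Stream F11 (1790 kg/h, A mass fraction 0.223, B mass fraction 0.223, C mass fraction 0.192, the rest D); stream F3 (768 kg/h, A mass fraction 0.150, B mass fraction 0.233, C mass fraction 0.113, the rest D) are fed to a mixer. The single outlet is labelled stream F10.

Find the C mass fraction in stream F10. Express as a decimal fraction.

0.168

Total flow out = 1790 + 768 = 2558 kg/h.
C in = 1790×0.192 + 768×0.113 = 430.46 kg/h.
C mass fraction in F10 = 430.46/2558 = 0.168.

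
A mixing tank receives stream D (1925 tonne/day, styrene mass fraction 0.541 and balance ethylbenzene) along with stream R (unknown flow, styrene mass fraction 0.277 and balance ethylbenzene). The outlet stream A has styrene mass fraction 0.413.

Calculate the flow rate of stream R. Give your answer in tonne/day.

1812 tonne/day

Let R be the unknown flow. Total out = 1925 + R.
styrene balance: 1041.4 + 0.277·R = 0.413·(1925 + R)
(0.277 − 0.413)·R = 0.413×1925 − 1041.4 = -246.4
R = -246.4 / -0.136 = 1811.8 tonne/day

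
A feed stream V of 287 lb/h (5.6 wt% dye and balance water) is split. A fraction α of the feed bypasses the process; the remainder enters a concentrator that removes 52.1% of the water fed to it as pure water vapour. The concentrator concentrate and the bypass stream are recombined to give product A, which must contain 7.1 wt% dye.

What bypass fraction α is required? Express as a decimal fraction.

All 287×0.056 = 16.072 lb/h of dye reaches A, so A = 16.072/0.071 = 226.37 lb/h and vapour = 60.634 lb/h.
The evaporator receives (1−α)·287 of feed at 0.944 water and removes 0.521 of that water:
0.521×0.944×(1−α)×287 = 60.634
(1−α) = 60.634/141.15 = 0.4296;  α = 0.5704.

0.570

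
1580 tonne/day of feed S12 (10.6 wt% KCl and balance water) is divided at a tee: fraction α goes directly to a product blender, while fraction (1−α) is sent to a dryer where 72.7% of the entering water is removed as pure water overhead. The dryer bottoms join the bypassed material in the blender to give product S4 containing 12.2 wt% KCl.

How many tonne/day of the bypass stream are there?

1261 tonne/day

All 1580×0.106 = 167.48 tonne/day of KCl reaches S4, so S4 = 167.48/0.122 = 1372.8 tonne/day and vapour = 207.21 tonne/day.
The evaporator receives (1−α)·1580 of feed at 0.894 water and removes 0.727 of that water:
0.727×0.894×(1−α)×1580 = 207.21
(1−α) = 207.21/1026.9 = 0.2018;  α = 0.7982.
Bypass flow = 0.7982×1580 = 1261.2 tonne/day.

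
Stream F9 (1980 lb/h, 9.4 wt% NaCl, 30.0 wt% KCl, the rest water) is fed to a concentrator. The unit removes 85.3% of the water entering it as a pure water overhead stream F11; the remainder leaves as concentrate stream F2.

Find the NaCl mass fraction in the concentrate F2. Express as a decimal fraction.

NaCl is not removed: 1980×0.094 = 186.12 lb/h of NaCl enters F2.
water entering = 1980×0.606 = 1199.9 lb/h; overhead removed = 0.853×1199.9 = 1023.5 lb/h.
Concentrate = 1980 − 1023.5 = 956.5 lb/h.
Mass fraction = 186.12/956.5 = 0.195.

0.195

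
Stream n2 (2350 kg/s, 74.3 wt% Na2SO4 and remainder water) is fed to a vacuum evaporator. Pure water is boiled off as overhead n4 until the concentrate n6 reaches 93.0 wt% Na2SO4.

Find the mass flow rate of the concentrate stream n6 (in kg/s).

1877 kg/s

Na2SO4 is conserved: 2350×0.743 = 1746 kg/s all reports to the concentrate.
Concentrate = 1746/(target fraction) = 1877.5 kg/s.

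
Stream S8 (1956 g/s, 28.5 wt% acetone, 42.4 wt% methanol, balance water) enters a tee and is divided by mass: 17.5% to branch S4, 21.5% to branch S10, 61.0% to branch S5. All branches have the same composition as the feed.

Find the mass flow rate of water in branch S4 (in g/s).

99.61 g/s

Branch S4 total = 0.175×1956 = 342.3 g/s.
water in S4 = 0.291×342.3 = 99.609 g/s.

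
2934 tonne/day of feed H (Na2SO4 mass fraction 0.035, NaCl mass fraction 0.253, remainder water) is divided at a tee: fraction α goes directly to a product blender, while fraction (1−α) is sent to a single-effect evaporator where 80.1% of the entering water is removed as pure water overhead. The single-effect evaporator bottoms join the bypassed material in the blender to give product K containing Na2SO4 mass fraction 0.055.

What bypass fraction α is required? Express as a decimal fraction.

0.362

All 2934×0.035 = 102.69 tonne/day of Na2SO4 reaches K, so K = 102.69/0.055 = 1867.1 tonne/day and vapour = 1066.9 tonne/day.
The evaporator receives (1−α)·2934 of feed at 0.712 water and removes 0.801 of that water:
0.801×0.712×(1−α)×2934 = 1066.9
(1−α) = 1066.9/1673.3 = 0.6376;  α = 0.3624.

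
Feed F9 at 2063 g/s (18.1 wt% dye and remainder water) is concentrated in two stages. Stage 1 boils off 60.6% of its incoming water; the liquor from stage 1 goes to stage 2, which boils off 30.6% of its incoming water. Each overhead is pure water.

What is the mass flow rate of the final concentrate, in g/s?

water in feed = 2063×0.819 = 1689.6 g/s.
After stage 1: water left = (1−0.606)×1689.6 = 665.7; stream total = 1039.1 g/s.
After stage 2: water left = (1−0.306)×665.7 = 462; final concentrate = 835.4 g/s.

835.4 g/s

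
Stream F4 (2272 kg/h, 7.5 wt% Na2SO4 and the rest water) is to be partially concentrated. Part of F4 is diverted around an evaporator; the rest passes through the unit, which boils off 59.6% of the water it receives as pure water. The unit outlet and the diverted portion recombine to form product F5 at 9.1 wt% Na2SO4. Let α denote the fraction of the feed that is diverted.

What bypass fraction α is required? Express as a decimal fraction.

All 2272×0.075 = 170.4 kg/h of Na2SO4 reaches F5, so F5 = 170.4/0.091 = 1872.5 kg/h and vapour = 399.47 kg/h.
The evaporator receives (1−α)·2272 of feed at 0.925 water and removes 0.596 of that water:
0.596×0.925×(1−α)×2272 = 399.47
(1−α) = 399.47/1252.6 = 0.3189;  α = 0.6811.

0.681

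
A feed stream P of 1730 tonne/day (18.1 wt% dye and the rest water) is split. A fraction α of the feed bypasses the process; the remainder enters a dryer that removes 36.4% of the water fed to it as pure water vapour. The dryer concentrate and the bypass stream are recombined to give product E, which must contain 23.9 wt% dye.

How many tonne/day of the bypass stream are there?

321.7 tonne/day

All 1730×0.181 = 313.13 tonne/day of dye reaches E, so E = 313.13/0.239 = 1310.2 tonne/day and vapour = 419.83 tonne/day.
The evaporator receives (1−α)·1730 of feed at 0.819 water and removes 0.364 of that water:
0.364×0.819×(1−α)×1730 = 419.83
(1−α) = 419.83/515.74 = 0.8140;  α = 0.1860.
Bypass flow = 0.1860×1730 = 321.71 tonne/day.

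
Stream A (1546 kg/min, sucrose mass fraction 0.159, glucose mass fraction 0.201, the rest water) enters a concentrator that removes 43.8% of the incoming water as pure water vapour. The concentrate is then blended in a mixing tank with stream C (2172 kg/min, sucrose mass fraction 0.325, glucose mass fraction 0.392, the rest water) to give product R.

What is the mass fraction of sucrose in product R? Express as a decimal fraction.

0.290

Vapour removed = 0.438×0.640×1546 = 433.37 kg/min; concentrate = 1112.6 kg/min.
sucrose reaching the mixer = 245.81 (from concentrate) + 2172×0.325 = 951.71 kg/min.
Product flow = 1112.6 + 2172 = 3284.6 kg/min; sucrose fraction = 0.290.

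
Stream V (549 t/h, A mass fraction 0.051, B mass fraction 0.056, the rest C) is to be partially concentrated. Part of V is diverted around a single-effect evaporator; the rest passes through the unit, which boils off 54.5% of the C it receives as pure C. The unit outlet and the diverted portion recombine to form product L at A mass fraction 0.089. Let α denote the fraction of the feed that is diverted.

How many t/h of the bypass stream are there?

67.37 t/h

All 549×0.051 = 27.999 t/h of A reaches L, so L = 27.999/0.089 = 314.6 t/h and vapour = 234.4 t/h.
The evaporator receives (1−α)·549 of feed at 0.893 C and removes 0.545 of that C:
0.545×0.893×(1−α)×549 = 234.4
(1−α) = 234.4/267.19 = 0.8773;  α = 0.1227.
Bypass flow = 0.1227×549 = 67.365 t/h.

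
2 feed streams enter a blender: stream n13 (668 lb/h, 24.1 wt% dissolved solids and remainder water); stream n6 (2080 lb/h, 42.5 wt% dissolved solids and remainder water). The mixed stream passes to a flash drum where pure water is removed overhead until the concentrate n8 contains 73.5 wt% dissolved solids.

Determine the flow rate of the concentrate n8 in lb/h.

1422 lb/h

dissolved solids entering = 668×0.241 + 2080×0.425 = 1045 lb/h.
All dissolved solids reports to n8, so n8 = 1045/0.735 = 1421.8 lb/h.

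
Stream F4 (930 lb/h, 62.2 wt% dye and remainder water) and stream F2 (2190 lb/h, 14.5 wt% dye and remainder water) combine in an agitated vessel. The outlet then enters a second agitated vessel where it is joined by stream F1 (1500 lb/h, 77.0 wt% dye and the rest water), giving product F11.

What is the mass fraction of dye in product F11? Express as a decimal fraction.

0.444

Overall, product flow = 4620 lb/h.
dye in = 930×0.622 + 2190×0.145 + 1500×0.770 = 2051 lb/h.
dye fraction in F11 = 0.444.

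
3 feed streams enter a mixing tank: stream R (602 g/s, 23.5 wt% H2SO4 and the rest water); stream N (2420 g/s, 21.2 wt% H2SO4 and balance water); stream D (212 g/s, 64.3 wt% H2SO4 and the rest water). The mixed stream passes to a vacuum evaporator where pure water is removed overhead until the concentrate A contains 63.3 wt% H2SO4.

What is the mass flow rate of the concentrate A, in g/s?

H2SO4 entering = 602×0.235 + 2420×0.212 + 212×0.643 = 790.83 g/s.
All H2SO4 reports to A, so A = 790.83/0.633 = 1249.3 g/s.

1249 g/s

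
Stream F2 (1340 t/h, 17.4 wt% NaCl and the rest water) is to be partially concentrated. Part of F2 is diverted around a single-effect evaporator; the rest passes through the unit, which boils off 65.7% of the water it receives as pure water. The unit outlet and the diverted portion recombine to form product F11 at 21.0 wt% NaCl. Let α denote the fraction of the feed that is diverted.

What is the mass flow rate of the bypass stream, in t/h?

All 1340×0.174 = 233.16 t/h of NaCl reaches F11, so F11 = 233.16/0.210 = 1110.3 t/h and vapour = 229.71 t/h.
The evaporator receives (1−α)·1340 of feed at 0.826 water and removes 0.657 of that water:
0.657×0.826×(1−α)×1340 = 229.71
(1−α) = 229.71/727.19 = 0.3159;  α = 0.6841.
Bypass flow = 0.6841×1340 = 916.71 t/h.

916.7 t/h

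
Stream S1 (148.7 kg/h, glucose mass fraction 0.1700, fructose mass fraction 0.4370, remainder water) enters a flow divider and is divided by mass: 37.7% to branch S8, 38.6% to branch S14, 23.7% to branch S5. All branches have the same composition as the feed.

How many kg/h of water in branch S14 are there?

22.56 kg/h

Branch S14 total = 0.386×148.7 = 57.398 kg/h.
water in S14 = 0.393×57.398 = 22.557 kg/h.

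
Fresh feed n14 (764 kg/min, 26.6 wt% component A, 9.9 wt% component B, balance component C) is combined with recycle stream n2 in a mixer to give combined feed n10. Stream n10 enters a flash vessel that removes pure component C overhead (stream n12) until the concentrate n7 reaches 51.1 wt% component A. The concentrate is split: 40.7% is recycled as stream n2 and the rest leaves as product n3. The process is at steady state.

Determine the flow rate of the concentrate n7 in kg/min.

670.7 kg/min

Overall component A balance (none leaves overhead): component A in fresh feed = component A in product, i.e. 764×0.266 = (1−0.407)·n7·0.511.
n7 = 203.22/(0.511×0.593) = 670.66 kg/min.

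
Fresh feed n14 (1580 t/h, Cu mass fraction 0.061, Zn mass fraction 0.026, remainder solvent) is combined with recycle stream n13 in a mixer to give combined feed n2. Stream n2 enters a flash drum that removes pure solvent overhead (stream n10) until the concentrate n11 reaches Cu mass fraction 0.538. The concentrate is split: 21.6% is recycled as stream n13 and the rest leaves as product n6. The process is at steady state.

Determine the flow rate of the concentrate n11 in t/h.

228.5 t/h

Overall Cu balance (none leaves overhead): Cu in fresh feed = Cu in product, i.e. 1580×0.061 = (1−0.216)·n11·0.538.
n11 = 96.38/(0.538×0.784) = 228.5 t/h.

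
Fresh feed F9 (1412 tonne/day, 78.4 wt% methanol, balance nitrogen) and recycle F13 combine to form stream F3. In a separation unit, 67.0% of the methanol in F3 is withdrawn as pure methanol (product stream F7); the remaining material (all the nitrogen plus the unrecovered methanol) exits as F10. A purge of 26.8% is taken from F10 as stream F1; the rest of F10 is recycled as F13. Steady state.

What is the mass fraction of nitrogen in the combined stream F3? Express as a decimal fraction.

nitrogen enters only via F9 and leaves only via the purge: 1412×0.216 = 0.268×(nitrogen in F10), and the separation unit passes all nitrogen, so nitrogen in F3 = nitrogen in F10 = 1138 tonne/day.
methanol in F3: m_A = 1412×0.784 + (1−0.268)·(1−0.670)·m_A, so m_A = 1107/0.7584 = 1459.6 tonne/day.
F3 = 1459.6 + 1138 = 2597.6 tonne/day.
nitrogen fraction in F3 = 1138/2597.6 = 0.4381.

0.4381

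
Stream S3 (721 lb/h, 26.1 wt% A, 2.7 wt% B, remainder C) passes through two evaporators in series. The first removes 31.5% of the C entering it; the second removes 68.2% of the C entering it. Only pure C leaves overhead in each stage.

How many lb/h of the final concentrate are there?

319.5 lb/h

C in feed = 721×0.712 = 513.35 lb/h.
After stage 1: C left = (1−0.315)×513.35 = 351.65; stream total = 559.29 lb/h.
After stage 2: C left = (1−0.682)×351.65 = 111.82; final concentrate = 319.47 lb/h.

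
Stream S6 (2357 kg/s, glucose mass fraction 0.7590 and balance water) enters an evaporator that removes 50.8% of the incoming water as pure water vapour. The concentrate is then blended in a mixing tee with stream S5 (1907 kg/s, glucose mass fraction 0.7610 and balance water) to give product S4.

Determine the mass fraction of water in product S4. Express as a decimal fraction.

0.1849

Vapour removed = 0.508×0.241×2357 = 288.56 kg/s; concentrate = 2068.4 kg/s.
water reaching the mixer = 279.47 (from concentrate) + 1907×0.239 = 735.25 kg/s.
Product flow = 2068.4 + 1907 = 3975.4 kg/s; water fraction = 0.1849.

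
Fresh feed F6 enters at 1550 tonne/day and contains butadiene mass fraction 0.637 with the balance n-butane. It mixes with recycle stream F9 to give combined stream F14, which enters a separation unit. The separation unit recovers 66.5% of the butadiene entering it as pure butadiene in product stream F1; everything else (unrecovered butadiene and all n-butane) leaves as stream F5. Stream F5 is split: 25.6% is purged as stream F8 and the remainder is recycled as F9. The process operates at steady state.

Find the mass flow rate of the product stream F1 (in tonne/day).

butadiene in F14: m_A = 1550×0.637 + (1−0.256)·(1−0.665)·m_A, so m_A = 987.35/0.7508 = 1315.1 tonne/day.
Product F1 = 0.665×1315.1 = 874.56 tonne/day.

874.6 tonne/day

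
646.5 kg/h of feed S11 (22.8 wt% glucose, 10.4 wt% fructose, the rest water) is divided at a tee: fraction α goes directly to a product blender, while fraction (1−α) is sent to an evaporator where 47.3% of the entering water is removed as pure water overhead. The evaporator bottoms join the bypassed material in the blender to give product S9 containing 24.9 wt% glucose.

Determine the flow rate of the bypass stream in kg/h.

All 646.5×0.228 = 147.4 kg/h of glucose reaches S9, so S9 = 147.4/0.249 = 591.98 kg/h and vapour = 54.524 kg/h.
The evaporator receives (1−α)·646.5 of feed at 0.668 water and removes 0.473 of that water:
0.473×0.668×(1−α)×646.5 = 54.524
(1−α) = 54.524/204.27 = 0.2669;  α = 0.7331.
Bypass flow = 0.7331×646.5 = 473.94 kg/h.

473.9 kg/h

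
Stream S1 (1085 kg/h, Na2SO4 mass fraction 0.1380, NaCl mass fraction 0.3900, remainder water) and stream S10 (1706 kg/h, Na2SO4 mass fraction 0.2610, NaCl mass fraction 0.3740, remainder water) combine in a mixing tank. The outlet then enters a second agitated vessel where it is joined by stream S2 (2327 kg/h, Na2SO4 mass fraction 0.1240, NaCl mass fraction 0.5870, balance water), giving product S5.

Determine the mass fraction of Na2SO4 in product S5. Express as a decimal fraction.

0.1726

Overall, product flow = 5118 kg/h.
Na2SO4 in = 1085×0.138 + 1706×0.261 + 2327×0.124 = 883.54 kg/h.
Na2SO4 fraction in S5 = 0.1726.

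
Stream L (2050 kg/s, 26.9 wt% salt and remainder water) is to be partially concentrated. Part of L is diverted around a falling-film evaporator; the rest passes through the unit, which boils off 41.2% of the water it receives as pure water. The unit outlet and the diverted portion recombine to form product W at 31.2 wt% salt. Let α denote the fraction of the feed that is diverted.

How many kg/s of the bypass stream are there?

All 2050×0.269 = 551.45 kg/s of salt reaches W, so W = 551.45/0.312 = 1767.5 kg/s and vapour = 282.53 kg/s.
The evaporator receives (1−α)·2050 of feed at 0.731 water and removes 0.412 of that water:
0.412×0.731×(1−α)×2050 = 282.53
(1−α) = 282.53/617.4 = 0.4576;  α = 0.5424.
Bypass flow = 0.5424×2050 = 1111.9 kg/s.

1112 kg/s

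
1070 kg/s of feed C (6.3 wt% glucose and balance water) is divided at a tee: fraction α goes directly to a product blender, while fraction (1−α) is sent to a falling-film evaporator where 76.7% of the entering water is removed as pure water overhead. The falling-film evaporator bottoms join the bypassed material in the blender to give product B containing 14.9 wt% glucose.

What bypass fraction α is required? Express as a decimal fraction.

0.197

All 1070×0.063 = 67.41 kg/s of glucose reaches B, so B = 67.41/0.149 = 452.42 kg/s and vapour = 617.58 kg/s.
The evaporator receives (1−α)·1070 of feed at 0.937 water and removes 0.767 of that water:
0.767×0.937×(1−α)×1070 = 617.58
(1−α) = 617.58/768.99 = 0.8031;  α = 0.1969.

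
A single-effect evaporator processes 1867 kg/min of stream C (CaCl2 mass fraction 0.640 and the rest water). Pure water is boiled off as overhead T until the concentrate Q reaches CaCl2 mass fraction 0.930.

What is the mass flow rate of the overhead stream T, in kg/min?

582.2 kg/min

CaCl2 is conserved: 1867×0.640 = 1194.9 kg/min all reports to the concentrate.
Concentrate = 1194.9/(target fraction) = 1284.8 kg/min.
Overhead = 1867 − 1284.8 = 582.18 kg/min.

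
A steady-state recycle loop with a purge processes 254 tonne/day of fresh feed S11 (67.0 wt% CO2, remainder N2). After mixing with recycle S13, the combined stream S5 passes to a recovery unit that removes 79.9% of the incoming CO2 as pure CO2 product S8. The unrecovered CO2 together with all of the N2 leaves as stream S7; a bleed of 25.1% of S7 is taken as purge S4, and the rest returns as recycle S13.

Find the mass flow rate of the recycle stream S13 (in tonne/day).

280.3 tonne/day

N2 enters only via S11 and leaves only via the purge: 254×0.330 = 0.251×(N2 in S7), and the recovery unit passes all N2, so N2 in S5 = N2 in S7 = 333.94 tonne/day.
CO2 in S5: m_A = 254×0.670 + (1−0.251)·(1−0.799)·m_A, so m_A = 170.18/0.8495 = 200.34 tonne/day.
S7 = (1−0.799)×200.34 + 333.94 = 374.21 tonne/day.
Recycle S13 = (1−0.251)×374.21 = 280.29 tonne/day.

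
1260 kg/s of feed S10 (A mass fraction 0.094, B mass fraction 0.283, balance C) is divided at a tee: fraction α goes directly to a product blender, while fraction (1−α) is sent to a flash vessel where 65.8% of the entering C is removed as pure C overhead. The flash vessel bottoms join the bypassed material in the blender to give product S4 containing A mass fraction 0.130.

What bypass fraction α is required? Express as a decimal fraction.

All 1260×0.094 = 118.44 kg/s of A reaches S4, so S4 = 118.44/0.130 = 911.08 kg/s and vapour = 348.92 kg/s.
The evaporator receives (1−α)·1260 of feed at 0.623 C and removes 0.658 of that C:
0.658×0.623×(1−α)×1260 = 348.92
(1−α) = 348.92/516.52 = 0.6755;  α = 0.3245.

0.324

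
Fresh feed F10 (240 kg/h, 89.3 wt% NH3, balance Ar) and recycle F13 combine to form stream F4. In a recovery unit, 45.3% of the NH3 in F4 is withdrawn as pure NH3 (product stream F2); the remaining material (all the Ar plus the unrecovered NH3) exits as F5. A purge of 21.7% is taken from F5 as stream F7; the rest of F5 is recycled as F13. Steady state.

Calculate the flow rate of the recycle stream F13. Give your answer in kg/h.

Ar enters only via F10 and leaves only via the purge: 240×0.107 = 0.217×(Ar in F5), and the recovery unit passes all Ar, so Ar in F4 = Ar in F5 = 118.34 kg/h.
NH3 in F4: m_A = 240×0.893 + (1−0.217)·(1−0.453)·m_A, so m_A = 214.32/0.5717 = 374.88 kg/h.
F5 = (1−0.453)×374.88 + 118.34 = 323.4 kg/h.
Recycle F13 = (1−0.217)×323.4 = 253.22 kg/h.

253.2 kg/h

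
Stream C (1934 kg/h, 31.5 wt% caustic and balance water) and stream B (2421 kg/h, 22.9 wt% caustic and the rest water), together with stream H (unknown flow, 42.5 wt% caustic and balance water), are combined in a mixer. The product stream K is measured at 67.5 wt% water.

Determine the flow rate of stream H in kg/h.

2518 kg/h

Let H be the unknown flow. Total out = 4355 + H.
water balance: 3191.4 + 0.575·H = 0.675·(4355 + H)
(0.575 − 0.675)·H = 0.675×4355 − 3191.4 = -251.76
H = -251.76 / -0.100 = 2517.6 kg/h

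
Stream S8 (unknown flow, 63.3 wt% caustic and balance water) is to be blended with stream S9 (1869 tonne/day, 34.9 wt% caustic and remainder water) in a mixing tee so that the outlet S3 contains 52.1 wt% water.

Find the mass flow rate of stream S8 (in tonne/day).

Let S8 be the unknown flow. Total out = 1869 + S8.
water balance: 1216.7 + 0.367·S8 = 0.521·(1869 + S8)
(0.367 − 0.521)·S8 = 0.521×1869 − 1216.7 = -242.97
S8 = -242.97 / -0.154 = 1577.7 tonne/day

1578 tonne/day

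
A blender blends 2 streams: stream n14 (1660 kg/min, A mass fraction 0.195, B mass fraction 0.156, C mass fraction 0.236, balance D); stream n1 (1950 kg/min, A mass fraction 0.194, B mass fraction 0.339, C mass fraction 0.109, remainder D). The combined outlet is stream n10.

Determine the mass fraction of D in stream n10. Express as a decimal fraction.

0.383

Total flow out = 1660 + 1950 = 3610 kg/min.
D in = 1660×0.413 + 1950×0.358 = 1383.7 kg/min.
D mass fraction in n10 = 1383.7/3610 = 0.383.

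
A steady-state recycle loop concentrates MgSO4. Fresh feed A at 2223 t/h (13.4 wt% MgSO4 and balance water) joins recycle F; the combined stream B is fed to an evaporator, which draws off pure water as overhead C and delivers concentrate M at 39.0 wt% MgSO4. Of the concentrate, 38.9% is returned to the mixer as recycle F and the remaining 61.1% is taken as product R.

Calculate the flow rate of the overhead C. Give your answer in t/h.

1459 t/h

Overall MgSO4 balance (none leaves overhead): MgSO4 in fresh feed = MgSO4 in product, i.e. 2223×0.134 = (1−0.389)·M·0.390.
M = 297.88/(0.390×0.611) = 1250.1 t/h.
Recycle F = 0.389×1250.1 = 486.28 t/h.
Combined feed B = 2223 + 486.28 = 2709.3 t/h.
Overhead C = B − M = 2709.3 − 1250.1 = 1459.2 t/h.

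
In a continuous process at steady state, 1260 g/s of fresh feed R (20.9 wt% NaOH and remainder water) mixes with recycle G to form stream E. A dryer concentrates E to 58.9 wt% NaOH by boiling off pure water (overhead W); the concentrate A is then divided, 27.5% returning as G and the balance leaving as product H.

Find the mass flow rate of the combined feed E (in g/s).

1430 g/s

Overall NaOH balance (none leaves overhead): NaOH in fresh feed = NaOH in product, i.e. 1260×0.209 = (1−0.275)·A·0.589.
A = 263.34/(0.589×0.725) = 616.69 g/s.
Recycle G = 0.275×616.69 = 169.59 g/s.
Combined feed E = 1260 + 169.59 = 1429.6 g/s.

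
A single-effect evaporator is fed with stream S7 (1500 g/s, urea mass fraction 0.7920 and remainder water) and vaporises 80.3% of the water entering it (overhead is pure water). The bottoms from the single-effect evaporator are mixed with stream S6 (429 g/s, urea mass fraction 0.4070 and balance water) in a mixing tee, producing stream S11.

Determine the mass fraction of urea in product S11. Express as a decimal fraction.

0.8118

Vapour removed = 0.803×0.208×1500 = 250.54 g/s; concentrate = 1249.5 g/s.
urea reaching the mixer = 1188 (from concentrate) + 429×0.407 = 1362.6 g/s.
Product flow = 1249.5 + 429 = 1678.5 g/s; urea fraction = 0.8118.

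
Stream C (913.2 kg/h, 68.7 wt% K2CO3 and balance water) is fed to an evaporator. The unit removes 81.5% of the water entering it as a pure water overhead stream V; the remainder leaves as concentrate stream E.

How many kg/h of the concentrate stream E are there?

water entering = 913.2×0.313 = 285.83 kg/h; overhead removed = 0.815×285.83 = 232.95 kg/h.
Concentrate = 913.2 − 232.95 = 680.25 kg/h.

680.2 kg/h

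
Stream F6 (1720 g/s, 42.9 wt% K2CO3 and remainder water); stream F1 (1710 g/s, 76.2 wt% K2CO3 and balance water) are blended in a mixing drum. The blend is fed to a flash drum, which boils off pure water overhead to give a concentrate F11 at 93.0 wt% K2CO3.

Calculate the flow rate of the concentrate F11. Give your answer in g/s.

2195 g/s

K2CO3 entering = 1720×0.429 + 1710×0.762 = 2040.9 g/s.
All K2CO3 reports to F11, so F11 = 2040.9/0.930 = 2194.5 g/s.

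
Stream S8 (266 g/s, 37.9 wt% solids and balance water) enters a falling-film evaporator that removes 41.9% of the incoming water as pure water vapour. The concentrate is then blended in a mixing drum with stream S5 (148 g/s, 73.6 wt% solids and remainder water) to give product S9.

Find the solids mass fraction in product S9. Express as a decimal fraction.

0.608

Vapour removed = 0.419×0.621×266 = 69.213 g/s; concentrate = 196.79 g/s.
solids reaching the mixer = 100.81 (from concentrate) + 148×0.736 = 209.74 g/s.
Product flow = 196.79 + 148 = 344.79 g/s; solids fraction = 0.608.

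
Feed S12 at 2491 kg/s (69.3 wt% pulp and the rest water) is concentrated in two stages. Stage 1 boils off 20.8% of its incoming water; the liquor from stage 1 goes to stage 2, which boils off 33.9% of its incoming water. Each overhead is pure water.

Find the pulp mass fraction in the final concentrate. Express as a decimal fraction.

0.812

water in feed = 2491×0.307 = 764.74 kg/s.
After stage 1: water left = (1−0.208)×764.74 = 605.67; stream total = 2331.9 kg/s.
After stage 2: water left = (1−0.339)×605.67 = 400.35; final concentrate = 2126.6 kg/s.
pulp fraction = 1726.3/2126.6 = 0.812.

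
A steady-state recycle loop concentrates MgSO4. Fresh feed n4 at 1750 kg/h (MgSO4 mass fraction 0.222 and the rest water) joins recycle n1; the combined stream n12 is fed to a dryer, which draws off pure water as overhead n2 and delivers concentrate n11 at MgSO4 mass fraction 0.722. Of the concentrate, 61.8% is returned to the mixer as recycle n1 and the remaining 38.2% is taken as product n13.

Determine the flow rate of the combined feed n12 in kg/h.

2621 kg/h

Overall MgSO4 balance (none leaves overhead): MgSO4 in fresh feed = MgSO4 in product, i.e. 1750×0.222 = (1−0.618)·n11·0.722.
n11 = 388.5/(0.722×0.382) = 1408.6 kg/h.
Recycle n1 = 0.618×1408.6 = 870.52 kg/h.
Combined feed n12 = 1750 + 870.52 = 2620.5 kg/h.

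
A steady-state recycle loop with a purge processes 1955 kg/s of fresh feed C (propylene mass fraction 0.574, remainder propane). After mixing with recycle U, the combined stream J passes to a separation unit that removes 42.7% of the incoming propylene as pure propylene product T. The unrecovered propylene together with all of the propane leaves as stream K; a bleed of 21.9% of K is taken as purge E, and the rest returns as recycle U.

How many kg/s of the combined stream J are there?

propane enters only via C and leaves only via the purge: 1955×0.426 = 0.219×(propane in K), and the separation unit passes all propane, so propane in J = propane in K = 3802.9 kg/s.
propylene in J: m_A = 1955×0.574 + (1−0.219)·(1−0.427)·m_A, so m_A = 1122.2/0.5525 = 2031.1 kg/s.
J = 2031.1 + 3802.9 = 5834 kg/s.

5834 kg/s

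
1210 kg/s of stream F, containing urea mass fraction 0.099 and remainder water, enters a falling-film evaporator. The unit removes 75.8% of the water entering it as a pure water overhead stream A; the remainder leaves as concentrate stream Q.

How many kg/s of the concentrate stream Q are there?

water entering = 1210×0.901 = 1090.2 kg/s; overhead removed = 0.758×1090.2 = 826.38 kg/s.
Concentrate = 1210 − 826.38 = 383.62 kg/s.

383.6 kg/s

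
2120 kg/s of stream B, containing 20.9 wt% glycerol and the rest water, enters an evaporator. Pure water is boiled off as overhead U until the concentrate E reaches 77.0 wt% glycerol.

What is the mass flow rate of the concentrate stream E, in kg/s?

glycerol is conserved: 2120×0.209 = 443.08 kg/s all reports to the concentrate.
Concentrate = 443.08/(target fraction) = 575.43 kg/s.

575.4 kg/s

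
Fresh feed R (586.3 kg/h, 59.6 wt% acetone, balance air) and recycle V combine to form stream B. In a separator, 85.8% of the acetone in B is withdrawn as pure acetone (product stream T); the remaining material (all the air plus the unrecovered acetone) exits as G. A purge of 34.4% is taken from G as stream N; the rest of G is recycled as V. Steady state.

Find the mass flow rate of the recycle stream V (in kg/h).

air enters only via R and leaves only via the purge: 586.3×0.404 = 0.344×(air in G), and the separator passes all air, so air in B = air in G = 688.56 kg/h.
acetone in B: m_A = 586.3×0.596 + (1−0.344)·(1−0.858)·m_A, so m_A = 349.43/0.9068 = 385.33 kg/h.
G = (1−0.858)×385.33 + 688.56 = 743.28 kg/h.
Recycle V = (1−0.344)×743.28 = 487.59 kg/h.

487.6 kg/h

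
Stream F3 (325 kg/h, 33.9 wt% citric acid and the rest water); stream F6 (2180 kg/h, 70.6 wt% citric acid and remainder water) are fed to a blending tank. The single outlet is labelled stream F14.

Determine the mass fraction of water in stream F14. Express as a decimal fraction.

0.342

Total flow out = 325 + 2180 = 2505 kg/h.
water in = 325×0.661 + 2180×0.294 = 855.75 kg/h.
water mass fraction in F14 = 855.75/2505 = 0.342.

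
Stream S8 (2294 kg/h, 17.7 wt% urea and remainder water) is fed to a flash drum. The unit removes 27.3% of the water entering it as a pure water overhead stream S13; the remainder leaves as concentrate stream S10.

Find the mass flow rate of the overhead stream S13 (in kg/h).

water entering = 2294×0.823 = 1888 kg/h; overhead removed = 0.273×1888 = 515.41 kg/h.

515.4 kg/h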